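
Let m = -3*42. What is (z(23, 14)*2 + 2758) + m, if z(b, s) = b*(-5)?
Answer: 2402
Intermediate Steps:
m = -126
z(b, s) = -5*b
(z(23, 14)*2 + 2758) + m = (-5*23*2 + 2758) - 126 = (-115*2 + 2758) - 126 = (-230 + 2758) - 126 = 2528 - 126 = 2402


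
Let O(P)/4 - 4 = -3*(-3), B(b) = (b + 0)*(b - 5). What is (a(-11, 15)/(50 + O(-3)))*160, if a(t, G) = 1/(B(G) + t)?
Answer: 80/7089 ≈ 0.011285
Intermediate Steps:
B(b) = b*(-5 + b)
O(P) = 52 (O(P) = 16 + 4*(-3*(-3)) = 16 + 4*9 = 16 + 36 = 52)
a(t, G) = 1/(t + G*(-5 + G)) (a(t, G) = 1/(G*(-5 + G) + t) = 1/(t + G*(-5 + G)))
(a(-11, 15)/(50 + O(-3)))*160 = (1/((50 + 52)*(-11 + 15*(-5 + 15))))*160 = (1/(102*(-11 + 15*10)))*160 = (1/(102*(-11 + 150)))*160 = ((1/102)/139)*160 = ((1/102)*(1/139))*160 = (1/14178)*160 = 80/7089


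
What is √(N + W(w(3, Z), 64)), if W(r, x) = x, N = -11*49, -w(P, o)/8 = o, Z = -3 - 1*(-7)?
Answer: 5*I*√19 ≈ 21.794*I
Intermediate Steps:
Z = 4 (Z = -3 + 7 = 4)
w(P, o) = -8*o
N = -539
√(N + W(w(3, Z), 64)) = √(-539 + 64) = √(-475) = 5*I*√19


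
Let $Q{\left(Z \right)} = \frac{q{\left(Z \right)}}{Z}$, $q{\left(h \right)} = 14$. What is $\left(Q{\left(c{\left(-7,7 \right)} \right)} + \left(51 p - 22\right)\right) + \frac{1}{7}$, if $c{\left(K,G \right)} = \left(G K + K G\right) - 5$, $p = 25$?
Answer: $\frac{903418}{721} \approx 1253.0$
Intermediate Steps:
$c{\left(K,G \right)} = -5 + 2 G K$ ($c{\left(K,G \right)} = \left(G K + G K\right) - 5 = 2 G K - 5 = -5 + 2 G K$)
$Q{\left(Z \right)} = \frac{14}{Z}$
$\left(Q{\left(c{\left(-7,7 \right)} \right)} + \left(51 p - 22\right)\right) + \frac{1}{7} = \left(\frac{14}{-5 + 2 \cdot 7 \left(-7\right)} + \left(51 \cdot 25 - 22\right)\right) + \frac{1}{7} = \left(\frac{14}{-5 - 98} + \left(1275 - 22\right)\right) + \frac{1}{7} = \left(\frac{14}{-103} + 1253\right) + \frac{1}{7} = \left(14 \left(- \frac{1}{103}\right) + 1253\right) + \frac{1}{7} = \left(- \frac{14}{103} + 1253\right) + \frac{1}{7} = \frac{129045}{103} + \frac{1}{7} = \frac{903418}{721}$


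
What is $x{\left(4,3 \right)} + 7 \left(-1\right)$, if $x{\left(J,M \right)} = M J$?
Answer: $5$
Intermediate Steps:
$x{\left(J,M \right)} = J M$
$x{\left(4,3 \right)} + 7 \left(-1\right) = 4 \cdot 3 + 7 \left(-1\right) = 12 - 7 = 5$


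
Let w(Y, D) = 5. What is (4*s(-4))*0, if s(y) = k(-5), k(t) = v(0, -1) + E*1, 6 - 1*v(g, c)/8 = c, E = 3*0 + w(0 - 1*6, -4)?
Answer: 0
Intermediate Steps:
E = 5 (E = 3*0 + 5 = 0 + 5 = 5)
v(g, c) = 48 - 8*c
k(t) = 61 (k(t) = (48 - 8*(-1)) + 5*1 = (48 + 8) + 5 = 56 + 5 = 61)
s(y) = 61
(4*s(-4))*0 = (4*61)*0 = 244*0 = 0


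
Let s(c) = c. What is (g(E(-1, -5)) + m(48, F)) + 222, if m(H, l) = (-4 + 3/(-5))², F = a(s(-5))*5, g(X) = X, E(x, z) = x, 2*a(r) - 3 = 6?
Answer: 6054/25 ≈ 242.16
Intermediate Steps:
a(r) = 9/2 (a(r) = 3/2 + (½)*6 = 3/2 + 3 = 9/2)
F = 45/2 (F = (9/2)*5 = 45/2 ≈ 22.500)
m(H, l) = 529/25 (m(H, l) = (-4 + 3*(-⅕))² = (-4 - ⅗)² = (-23/5)² = 529/25)
(g(E(-1, -5)) + m(48, F)) + 222 = (-1 + 529/25) + 222 = 504/25 + 222 = 6054/25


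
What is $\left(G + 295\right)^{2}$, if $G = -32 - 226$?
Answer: $1369$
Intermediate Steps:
$G = -258$ ($G = -32 - 226 = -258$)
$\left(G + 295\right)^{2} = \left(-258 + 295\right)^{2} = 37^{2} = 1369$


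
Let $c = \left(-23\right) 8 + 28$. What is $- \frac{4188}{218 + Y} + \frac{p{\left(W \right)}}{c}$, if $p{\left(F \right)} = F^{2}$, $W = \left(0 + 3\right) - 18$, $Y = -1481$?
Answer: $\frac{41017}{21892} \approx 1.8736$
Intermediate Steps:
$W = -15$ ($W = 3 - 18 = -15$)
$c = -156$ ($c = -184 + 28 = -156$)
$- \frac{4188}{218 + Y} + \frac{p{\left(W \right)}}{c} = - \frac{4188}{218 - 1481} + \frac{\left(-15\right)^{2}}{-156} = - \frac{4188}{-1263} + 225 \left(- \frac{1}{156}\right) = \left(-4188\right) \left(- \frac{1}{1263}\right) - \frac{75}{52} = \frac{1396}{421} - \frac{75}{52} = \frac{41017}{21892}$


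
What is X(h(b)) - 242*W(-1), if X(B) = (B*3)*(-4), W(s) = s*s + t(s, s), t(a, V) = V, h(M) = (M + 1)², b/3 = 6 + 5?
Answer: -13872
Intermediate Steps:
b = 33 (b = 3*(6 + 5) = 3*11 = 33)
h(M) = (1 + M)²
W(s) = s + s² (W(s) = s*s + s = s² + s = s + s²)
X(B) = -12*B (X(B) = (3*B)*(-4) = -12*B)
X(h(b)) - 242*W(-1) = -12*(1 + 33)² - (-242)*(1 - 1) = -12*34² - (-242)*0 = -12*1156 - 242*0 = -13872 + 0 = -13872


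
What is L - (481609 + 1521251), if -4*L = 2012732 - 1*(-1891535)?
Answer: -11915707/4 ≈ -2.9789e+6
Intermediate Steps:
L = -3904267/4 (L = -(2012732 - 1*(-1891535))/4 = -(2012732 + 1891535)/4 = -¼*3904267 = -3904267/4 ≈ -9.7607e+5)
L - (481609 + 1521251) = -3904267/4 - (481609 + 1521251) = -3904267/4 - 1*2002860 = -3904267/4 - 2002860 = -11915707/4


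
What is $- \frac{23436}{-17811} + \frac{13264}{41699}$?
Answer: $\frac{134833652}{82522321} \approx 1.6339$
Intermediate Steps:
$- \frac{23436}{-17811} + \frac{13264}{41699} = \left(-23436\right) \left(- \frac{1}{17811}\right) + 13264 \cdot \frac{1}{41699} = \frac{2604}{1979} + \frac{13264}{41699} = \frac{134833652}{82522321}$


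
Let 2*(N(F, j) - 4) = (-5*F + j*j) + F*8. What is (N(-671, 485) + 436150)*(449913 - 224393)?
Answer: 124658435200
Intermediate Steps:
N(F, j) = 4 + j²/2 + 3*F/2 (N(F, j) = 4 + ((-5*F + j*j) + F*8)/2 = 4 + ((-5*F + j²) + 8*F)/2 = 4 + ((j² - 5*F) + 8*F)/2 = 4 + (j² + 3*F)/2 = 4 + (j²/2 + 3*F/2) = 4 + j²/2 + 3*F/2)
(N(-671, 485) + 436150)*(449913 - 224393) = ((4 + (½)*485² + (3/2)*(-671)) + 436150)*(449913 - 224393) = ((4 + (½)*235225 - 2013/2) + 436150)*225520 = ((4 + 235225/2 - 2013/2) + 436150)*225520 = (116610 + 436150)*225520 = 552760*225520 = 124658435200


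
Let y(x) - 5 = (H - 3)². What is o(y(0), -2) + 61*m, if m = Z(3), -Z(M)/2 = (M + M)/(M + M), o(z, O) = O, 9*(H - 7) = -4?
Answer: -124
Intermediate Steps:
H = 59/9 (H = 7 + (⅑)*(-4) = 7 - 4/9 = 59/9 ≈ 6.5556)
y(x) = 1429/81 (y(x) = 5 + (59/9 - 3)² = 5 + (32/9)² = 5 + 1024/81 = 1429/81)
Z(M) = -2 (Z(M) = -2*(M + M)/(M + M) = -2*2*M/(2*M) = -2*2*M*1/(2*M) = -2*1 = -2)
m = -2
o(y(0), -2) + 61*m = -2 + 61*(-2) = -2 - 122 = -124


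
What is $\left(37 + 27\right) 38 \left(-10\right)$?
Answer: $-24320$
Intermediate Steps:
$\left(37 + 27\right) 38 \left(-10\right) = 64 \cdot 38 \left(-10\right) = 2432 \left(-10\right) = -24320$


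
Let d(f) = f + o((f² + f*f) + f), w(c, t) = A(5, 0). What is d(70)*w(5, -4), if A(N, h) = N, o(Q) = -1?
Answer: 345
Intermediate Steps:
w(c, t) = 5
d(f) = -1 + f (d(f) = f - 1 = -1 + f)
d(70)*w(5, -4) = (-1 + 70)*5 = 69*5 = 345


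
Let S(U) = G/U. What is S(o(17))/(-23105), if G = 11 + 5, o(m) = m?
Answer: -16/392785 ≈ -4.0735e-5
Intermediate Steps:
G = 16
S(U) = 16/U
S(o(17))/(-23105) = (16/17)/(-23105) = (16*(1/17))*(-1/23105) = (16/17)*(-1/23105) = -16/392785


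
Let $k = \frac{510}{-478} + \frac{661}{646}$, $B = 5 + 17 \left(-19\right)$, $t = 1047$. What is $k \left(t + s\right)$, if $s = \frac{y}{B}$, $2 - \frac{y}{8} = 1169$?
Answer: $- \frac{385124297}{8182882} \approx -47.065$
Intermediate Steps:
$y = -9336$ ($y = 16 - 9352 = -9336$)
$B = -318$ ($B = 5 - 323 = -318$)
$s = \frac{1556}{53}$ ($s = - \frac{9336}{-318} = \left(-9336\right) \left(- \frac{1}{318}\right) = \frac{1556}{53} \approx 29.358$)
$k = - \frac{6751}{154394}$ ($k = 510 \left(- \frac{1}{478}\right) + 661 \cdot \frac{1}{646} = - \frac{255}{239} + \frac{661}{646} = - \frac{6751}{154394} \approx -0.043726$)
$k \left(t + s\right) = - \frac{6751 \left(1047 + \frac{1556}{53}\right)}{154394} = \left(- \frac{6751}{154394}\right) \frac{57047}{53} = - \frac{385124297}{8182882}$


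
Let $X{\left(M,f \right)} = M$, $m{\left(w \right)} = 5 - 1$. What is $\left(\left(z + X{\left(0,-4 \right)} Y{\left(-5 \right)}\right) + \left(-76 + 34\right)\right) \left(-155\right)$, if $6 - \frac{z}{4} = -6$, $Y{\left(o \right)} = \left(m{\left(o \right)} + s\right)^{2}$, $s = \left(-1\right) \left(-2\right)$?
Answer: $-930$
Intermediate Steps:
$s = 2$
$m{\left(w \right)} = 4$
$Y{\left(o \right)} = 36$ ($Y{\left(o \right)} = \left(4 + 2\right)^{2} = 6^{2} = 36$)
$z = 48$ ($z = 24 - -24 = 24 + 24 = 48$)
$\left(\left(z + X{\left(0,-4 \right)} Y{\left(-5 \right)}\right) + \left(-76 + 34\right)\right) \left(-155\right) = \left(\left(48 + 0 \cdot 36\right) + \left(-76 + 34\right)\right) \left(-155\right) = \left(\left(48 + 0\right) - 42\right) \left(-155\right) = \left(48 - 42\right) \left(-155\right) = 6 \left(-155\right) = -930$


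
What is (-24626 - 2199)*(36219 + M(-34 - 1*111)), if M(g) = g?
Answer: -967685050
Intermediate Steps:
(-24626 - 2199)*(36219 + M(-34 - 1*111)) = (-24626 - 2199)*(36219 + (-34 - 1*111)) = -26825*(36219 + (-34 - 111)) = -26825*(36219 - 145) = -26825*36074 = -967685050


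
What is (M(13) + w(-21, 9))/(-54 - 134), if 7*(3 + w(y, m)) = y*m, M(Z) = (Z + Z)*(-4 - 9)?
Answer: 92/47 ≈ 1.9574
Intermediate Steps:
M(Z) = -26*Z (M(Z) = (2*Z)*(-13) = -26*Z)
w(y, m) = -3 + m*y/7 (w(y, m) = -3 + (y*m)/7 = -3 + (m*y)/7 = -3 + m*y/7)
(M(13) + w(-21, 9))/(-54 - 134) = (-26*13 + (-3 + (⅐)*9*(-21)))/(-54 - 134) = (-338 + (-3 - 27))/(-188) = (-338 - 30)*(-1/188) = -368*(-1/188) = 92/47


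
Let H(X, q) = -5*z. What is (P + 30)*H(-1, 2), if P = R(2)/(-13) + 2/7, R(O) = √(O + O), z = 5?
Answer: -68550/91 ≈ -753.30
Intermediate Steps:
H(X, q) = -25 (H(X, q) = -5*5 = -25)
R(O) = √2*√O (R(O) = √(2*O) = √2*√O)
P = 12/91 (P = (√2*√2)/(-13) + 2/7 = 2*(-1/13) + 2*(⅐) = -2/13 + 2/7 = 12/91 ≈ 0.13187)
(P + 30)*H(-1, 2) = (12/91 + 30)*(-25) = (2742/91)*(-25) = -68550/91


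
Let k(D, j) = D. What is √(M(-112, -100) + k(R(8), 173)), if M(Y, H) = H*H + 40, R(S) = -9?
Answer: √10031 ≈ 100.15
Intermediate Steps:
M(Y, H) = 40 + H² (M(Y, H) = H² + 40 = 40 + H²)
√(M(-112, -100) + k(R(8), 173)) = √((40 + (-100)²) - 9) = √((40 + 10000) - 9) = √(10040 - 9) = √10031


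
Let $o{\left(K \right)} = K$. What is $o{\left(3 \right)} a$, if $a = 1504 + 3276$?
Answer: $14340$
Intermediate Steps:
$a = 4780$
$o{\left(3 \right)} a = 3 \cdot 4780 = 14340$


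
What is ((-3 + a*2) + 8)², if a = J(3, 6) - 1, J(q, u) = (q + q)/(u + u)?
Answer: 16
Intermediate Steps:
J(q, u) = q/u (J(q, u) = (2*q)/((2*u)) = (2*q)*(1/(2*u)) = q/u)
a = -½ (a = 3/6 - 1 = 3*(⅙) - 1 = ½ - 1 = -½ ≈ -0.50000)
((-3 + a*2) + 8)² = ((-3 - ½*2) + 8)² = ((-3 - 1) + 8)² = (-4 + 8)² = 4² = 16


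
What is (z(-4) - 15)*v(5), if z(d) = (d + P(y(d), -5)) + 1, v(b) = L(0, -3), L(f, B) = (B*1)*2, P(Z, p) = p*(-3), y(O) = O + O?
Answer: 18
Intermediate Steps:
y(O) = 2*O
P(Z, p) = -3*p
L(f, B) = 2*B (L(f, B) = B*2 = 2*B)
v(b) = -6 (v(b) = 2*(-3) = -6)
z(d) = 16 + d (z(d) = (d - 3*(-5)) + 1 = (d + 15) + 1 = (15 + d) + 1 = 16 + d)
(z(-4) - 15)*v(5) = ((16 - 4) - 15)*(-6) = (12 - 15)*(-6) = -3*(-6) = 18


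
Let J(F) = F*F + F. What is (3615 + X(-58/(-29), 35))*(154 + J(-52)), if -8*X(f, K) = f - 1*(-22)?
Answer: 10135272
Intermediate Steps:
X(f, K) = -11/4 - f/8 (X(f, K) = -(f - 1*(-22))/8 = -(f + 22)/8 = -(22 + f)/8 = -11/4 - f/8)
J(F) = F + F**2 (J(F) = F**2 + F = F + F**2)
(3615 + X(-58/(-29), 35))*(154 + J(-52)) = (3615 + (-11/4 - (-29)/(4*(-29))))*(154 - 52*(1 - 52)) = (3615 + (-11/4 - (-29)*(-1)/(4*29)))*(154 - 52*(-51)) = (3615 + (-11/4 - 1/8*2))*(154 + 2652) = (3615 + (-11/4 - 1/4))*2806 = (3615 - 3)*2806 = 3612*2806 = 10135272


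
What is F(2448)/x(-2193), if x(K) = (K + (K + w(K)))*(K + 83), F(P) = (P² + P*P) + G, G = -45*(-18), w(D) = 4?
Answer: 5993109/4623010 ≈ 1.2964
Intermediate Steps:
G = 810
F(P) = 810 + 2*P² (F(P) = (P² + P*P) + 810 = (P² + P²) + 810 = 2*P² + 810 = 810 + 2*P²)
x(K) = (4 + 2*K)*(83 + K) (x(K) = (K + (K + 4))*(K + 83) = (K + (4 + K))*(83 + K) = (4 + 2*K)*(83 + K))
F(2448)/x(-2193) = (810 + 2*2448²)/(332 + 2*(-2193)² + 170*(-2193)) = (810 + 2*5992704)/(332 + 2*4809249 - 372810) = (810 + 11985408)/(332 + 9618498 - 372810) = 11986218/9246020 = 11986218*(1/9246020) = 5993109/4623010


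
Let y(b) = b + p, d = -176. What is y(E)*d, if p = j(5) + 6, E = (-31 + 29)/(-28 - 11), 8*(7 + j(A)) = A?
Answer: 2222/39 ≈ 56.974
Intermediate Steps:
j(A) = -7 + A/8
E = 2/39 (E = -2/(-39) = -2*(-1/39) = 2/39 ≈ 0.051282)
p = -3/8 (p = (-7 + (⅛)*5) + 6 = (-7 + 5/8) + 6 = -51/8 + 6 = -3/8 ≈ -0.37500)
y(b) = -3/8 + b (y(b) = b - 3/8 = -3/8 + b)
y(E)*d = (-3/8 + 2/39)*(-176) = -101/312*(-176) = 2222/39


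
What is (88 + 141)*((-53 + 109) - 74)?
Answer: -4122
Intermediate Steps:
(88 + 141)*((-53 + 109) - 74) = 229*(56 - 74) = 229*(-18) = -4122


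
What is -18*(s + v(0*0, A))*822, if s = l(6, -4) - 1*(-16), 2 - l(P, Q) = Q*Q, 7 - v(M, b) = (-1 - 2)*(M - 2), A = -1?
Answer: -44388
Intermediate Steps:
v(M, b) = 1 + 3*M (v(M, b) = 7 - (-1 - 2)*(M - 2) = 7 - (-3)*(-2 + M) = 7 - (6 - 3*M) = 7 + (-6 + 3*M) = 1 + 3*M)
l(P, Q) = 2 - Q² (l(P, Q) = 2 - Q*Q = 2 - Q²)
s = 2 (s = (2 - 1*(-4)²) - 1*(-16) = (2 - 1*16) + 16 = (2 - 16) + 16 = -14 + 16 = 2)
-18*(s + v(0*0, A))*822 = -18*(2 + (1 + 3*(0*0)))*822 = -18*(2 + (1 + 3*0))*822 = -18*(2 + (1 + 0))*822 = -18*(2 + 1)*822 = -18*3*822 = -54*822 = -44388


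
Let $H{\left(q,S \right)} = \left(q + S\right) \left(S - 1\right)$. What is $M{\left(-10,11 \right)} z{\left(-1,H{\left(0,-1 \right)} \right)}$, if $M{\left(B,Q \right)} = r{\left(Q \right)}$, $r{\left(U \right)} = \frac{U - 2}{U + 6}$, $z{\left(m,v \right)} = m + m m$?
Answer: $0$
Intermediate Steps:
$H{\left(q,S \right)} = \left(-1 + S\right) \left(S + q\right)$ ($H{\left(q,S \right)} = \left(S + q\right) \left(-1 + S\right) = \left(-1 + S\right) \left(S + q\right)$)
$z{\left(m,v \right)} = m + m^{2}$
$r{\left(U \right)} = \frac{-2 + U}{6 + U}$
$M{\left(B,Q \right)} = \frac{-2 + Q}{6 + Q}$
$M{\left(-10,11 \right)} z{\left(-1,H{\left(0,-1 \right)} \right)} = \frac{-2 + 11}{6 + 11} \left(- (1 - 1)\right) = \frac{1}{17} \cdot 9 \left(\left(-1\right) 0\right) = \frac{1}{17} \cdot 9 \cdot 0 = \frac{9}{17} \cdot 0 = 0$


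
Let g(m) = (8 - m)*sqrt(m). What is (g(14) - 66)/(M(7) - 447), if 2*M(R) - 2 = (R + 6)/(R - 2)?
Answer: 660/4447 + 60*sqrt(14)/4447 ≈ 0.19890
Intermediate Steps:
g(m) = sqrt(m)*(8 - m)
M(R) = 1 + (6 + R)/(2*(-2 + R)) (M(R) = 1 + ((R + 6)/(R - 2))/2 = 1 + ((6 + R)/(-2 + R))/2 = 1 + (6 + R)/(2*(-2 + R)))
(g(14) - 66)/(M(7) - 447) = (sqrt(14)*(8 - 1*14) - 66)/((2 + 3*7)/(2*(-2 + 7)) - 447) = (sqrt(14)*(8 - 14) - 66)/((1/2)*(2 + 21)/5 - 447) = (sqrt(14)*(-6) - 66)/((1/2)*(1/5)*23 - 447) = (-6*sqrt(14) - 66)/(23/10 - 447) = (-66 - 6*sqrt(14))/(-4447/10) = (-66 - 6*sqrt(14))*(-10/4447) = 660/4447 + 60*sqrt(14)/4447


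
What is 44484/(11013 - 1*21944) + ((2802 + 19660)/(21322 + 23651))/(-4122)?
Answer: -4123315944913/1013187317643 ≈ -4.0696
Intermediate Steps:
44484/(11013 - 1*21944) + ((2802 + 19660)/(21322 + 23651))/(-4122) = 44484/(11013 - 21944) + (22462/44973)*(-1/4122) = 44484/(-10931) + (22462*(1/44973))*(-1/4122) = 44484*(-1/10931) + (22462/44973)*(-1/4122) = -44484/10931 - 11231/92689353 = -4123315944913/1013187317643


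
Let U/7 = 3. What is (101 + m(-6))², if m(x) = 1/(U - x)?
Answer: 7441984/729 ≈ 10208.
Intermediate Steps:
U = 21 (U = 7*3 = 21)
m(x) = 1/(21 - x)
(101 + m(-6))² = (101 - 1/(-21 - 6))² = (101 - 1/(-27))² = (101 - 1*(-1/27))² = (101 + 1/27)² = (2728/27)² = 7441984/729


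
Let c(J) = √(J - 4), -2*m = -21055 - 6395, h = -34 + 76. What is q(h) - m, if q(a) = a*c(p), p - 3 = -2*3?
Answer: -13725 + 42*I*√7 ≈ -13725.0 + 111.12*I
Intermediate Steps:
h = 42
p = -3 (p = 3 - 2*3 = 3 - 6 = -3)
m = 13725 (m = -(-21055 - 6395)/2 = -½*(-27450) = 13725)
c(J) = √(-4 + J)
q(a) = I*a*√7 (q(a) = a*√(-4 - 3) = a*√(-7) = a*(I*√7) = I*a*√7)
q(h) - m = I*42*√7 - 1*13725 = 42*I*√7 - 13725 = -13725 + 42*I*√7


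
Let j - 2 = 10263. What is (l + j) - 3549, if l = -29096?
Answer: -22380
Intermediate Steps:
j = 10265 (j = 2 + 10263 = 10265)
(l + j) - 3549 = (-29096 + 10265) - 3549 = -18831 - 3549 = -22380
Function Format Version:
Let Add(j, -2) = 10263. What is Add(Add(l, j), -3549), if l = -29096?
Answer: -22380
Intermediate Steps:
j = 10265 (j = Add(2, 10263) = 10265)
Add(Add(l, j), -3549) = Add(Add(-29096, 10265), -3549) = Add(-18831, -3549) = -22380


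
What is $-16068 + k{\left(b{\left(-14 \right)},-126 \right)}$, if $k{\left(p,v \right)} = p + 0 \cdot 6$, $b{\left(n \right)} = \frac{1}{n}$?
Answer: $- \frac{224953}{14} \approx -16068.0$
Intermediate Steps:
$k{\left(p,v \right)} = p$ ($k{\left(p,v \right)} = p + 0 = p$)
$-16068 + k{\left(b{\left(-14 \right)},-126 \right)} = -16068 + \frac{1}{-14} = -16068 - \frac{1}{14} = - \frac{224953}{14}$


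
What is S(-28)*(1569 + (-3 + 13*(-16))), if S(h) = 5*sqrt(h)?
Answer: 13580*I*sqrt(7) ≈ 35929.0*I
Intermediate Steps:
S(-28)*(1569 + (-3 + 13*(-16))) = (5*sqrt(-28))*(1569 + (-3 + 13*(-16))) = (5*(2*I*sqrt(7)))*(1569 + (-3 - 208)) = (10*I*sqrt(7))*(1569 - 211) = (10*I*sqrt(7))*1358 = 13580*I*sqrt(7)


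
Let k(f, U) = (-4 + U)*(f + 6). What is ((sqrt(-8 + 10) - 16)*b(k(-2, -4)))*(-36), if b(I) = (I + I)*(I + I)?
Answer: 2359296 - 147456*sqrt(2) ≈ 2.1508e+6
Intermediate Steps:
k(f, U) = (-4 + U)*(6 + f)
b(I) = 4*I**2 (b(I) = (2*I)*(2*I) = 4*I**2)
((sqrt(-8 + 10) - 16)*b(k(-2, -4)))*(-36) = ((sqrt(-8 + 10) - 16)*(4*(-24 - 4*(-2) + 6*(-4) - 4*(-2))**2))*(-36) = ((sqrt(2) - 16)*(4*(-24 + 8 - 24 + 8)**2))*(-36) = ((-16 + sqrt(2))*(4*(-32)**2))*(-36) = ((-16 + sqrt(2))*(4*1024))*(-36) = ((-16 + sqrt(2))*4096)*(-36) = (-65536 + 4096*sqrt(2))*(-36) = 2359296 - 147456*sqrt(2)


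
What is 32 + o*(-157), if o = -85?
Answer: 13377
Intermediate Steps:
32 + o*(-157) = 32 - 85*(-157) = 32 + 13345 = 13377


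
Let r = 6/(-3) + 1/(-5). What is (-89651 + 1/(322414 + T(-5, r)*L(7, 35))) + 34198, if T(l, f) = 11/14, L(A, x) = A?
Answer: -35758257065/644839 ≈ -55453.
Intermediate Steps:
r = -11/5 (r = 6*(-⅓) + 1*(-⅕) = -2 - ⅕ = -11/5 ≈ -2.2000)
T(l, f) = 11/14 (T(l, f) = 11*(1/14) = 11/14)
(-89651 + 1/(322414 + T(-5, r)*L(7, 35))) + 34198 = (-89651 + 1/(322414 + (11/14)*7)) + 34198 = (-89651 + 1/(322414 + 11/2)) + 34198 = (-89651 + 1/(644839/2)) + 34198 = (-89651 + 2/644839) + 34198 = -57810461187/644839 + 34198 = -35758257065/644839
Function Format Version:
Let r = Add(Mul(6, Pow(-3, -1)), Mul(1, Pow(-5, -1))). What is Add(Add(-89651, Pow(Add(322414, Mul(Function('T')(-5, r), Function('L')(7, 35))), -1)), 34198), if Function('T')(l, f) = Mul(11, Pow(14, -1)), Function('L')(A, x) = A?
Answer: Rational(-35758257065, 644839) ≈ -55453.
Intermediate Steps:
r = Rational(-11, 5) (r = Add(Mul(6, Rational(-1, 3)), Mul(1, Rational(-1, 5))) = Add(-2, Rational(-1, 5)) = Rational(-11, 5) ≈ -2.2000)
Function('T')(l, f) = Rational(11, 14) (Function('T')(l, f) = Mul(11, Rational(1, 14)) = Rational(11, 14))
Add(Add(-89651, Pow(Add(322414, Mul(Function('T')(-5, r), Function('L')(7, 35))), -1)), 34198) = Add(Add(-89651, Pow(Add(322414, Mul(Rational(11, 14), 7)), -1)), 34198) = Add(Add(-89651, Pow(Add(322414, Rational(11, 2)), -1)), 34198) = Add(Add(-89651, Pow(Rational(644839, 2), -1)), 34198) = Add(Add(-89651, Rational(2, 644839)), 34198) = Add(Rational(-57810461187, 644839), 34198) = Rational(-35758257065, 644839)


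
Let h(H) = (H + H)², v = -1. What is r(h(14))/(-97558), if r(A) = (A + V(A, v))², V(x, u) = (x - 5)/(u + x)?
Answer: -377795851801/59811736662 ≈ -6.3164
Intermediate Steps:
V(x, u) = (-5 + x)/(u + x)
h(H) = 4*H² (h(H) = (2*H)² = 4*H²)
r(A) = (A + (-5 + A)/(-1 + A))²
r(h(14))/(-97558) = ((-5 + (4*14²)²)²/(-1 + 4*14²)²)/(-97558) = ((-5 + (4*196)²)²/(-1 + 4*196)²)*(-1/97558) = ((-5 + 784²)²/(-1 + 784)²)*(-1/97558) = ((-5 + 614656)²/783²)*(-1/97558) = ((1/613089)*614651²)*(-1/97558) = ((1/613089)*377795851801)*(-1/97558) = (377795851801/613089)*(-1/97558) = -377795851801/59811736662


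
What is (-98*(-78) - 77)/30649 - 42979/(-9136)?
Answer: 1386395483/280009264 ≈ 4.9512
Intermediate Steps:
(-98*(-78) - 77)/30649 - 42979/(-9136) = (7644 - 77)*(1/30649) - 42979*(-1/9136) = 7567*(1/30649) + 42979/9136 = 7567/30649 + 42979/9136 = 1386395483/280009264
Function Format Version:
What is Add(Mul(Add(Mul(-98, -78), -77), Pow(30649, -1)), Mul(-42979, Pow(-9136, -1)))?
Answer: Rational(1386395483, 280009264) ≈ 4.9512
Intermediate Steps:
Add(Mul(Add(Mul(-98, -78), -77), Pow(30649, -1)), Mul(-42979, Pow(-9136, -1))) = Add(Mul(Add(7644, -77), Rational(1, 30649)), Mul(-42979, Rational(-1, 9136))) = Add(Mul(7567, Rational(1, 30649)), Rational(42979, 9136)) = Add(Rational(7567, 30649), Rational(42979, 9136)) = Rational(1386395483, 280009264)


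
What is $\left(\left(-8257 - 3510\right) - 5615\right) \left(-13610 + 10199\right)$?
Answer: $59290002$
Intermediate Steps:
$\left(\left(-8257 - 3510\right) - 5615\right) \left(-13610 + 10199\right) = \left(-11767 - 5615\right) \left(-3411\right) = \left(-17382\right) \left(-3411\right) = 59290002$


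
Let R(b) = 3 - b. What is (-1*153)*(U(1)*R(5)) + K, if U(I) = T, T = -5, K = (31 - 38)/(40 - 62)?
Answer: -33653/22 ≈ -1529.7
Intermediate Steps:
K = 7/22 (K = -7/(-22) = -7*(-1/22) = 7/22 ≈ 0.31818)
U(I) = -5
(-1*153)*(U(1)*R(5)) + K = (-1*153)*(-5*(3 - 1*5)) + 7/22 = -(-765)*(3 - 5) + 7/22 = -(-765)*(-2) + 7/22 = -153*10 + 7/22 = -1530 + 7/22 = -33653/22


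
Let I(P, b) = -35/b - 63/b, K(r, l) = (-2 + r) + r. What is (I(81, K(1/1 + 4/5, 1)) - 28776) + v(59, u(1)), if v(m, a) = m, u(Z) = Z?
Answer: -115113/4 ≈ -28778.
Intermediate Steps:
K(r, l) = -2 + 2*r
I(P, b) = -98/b
(I(81, K(1/1 + 4/5, 1)) - 28776) + v(59, u(1)) = (-98/(-2 + 2*(1/1 + 4/5)) - 28776) + 59 = (-98/(-2 + 2*(1*1 + 4*(⅕))) - 28776) + 59 = (-98/(-2 + 2*(1 + ⅘)) - 28776) + 59 = (-98/(-2 + 2*(9/5)) - 28776) + 59 = (-98/(-2 + 18/5) - 28776) + 59 = (-98/8/5 - 28776) + 59 = (-98*5/8 - 28776) + 59 = (-245/4 - 28776) + 59 = -115349/4 + 59 = -115113/4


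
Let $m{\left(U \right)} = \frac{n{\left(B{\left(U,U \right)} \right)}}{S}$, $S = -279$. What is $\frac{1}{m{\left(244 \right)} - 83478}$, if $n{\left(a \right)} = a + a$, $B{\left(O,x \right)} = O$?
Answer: $- \frac{279}{23290850} \approx -1.1979 \cdot 10^{-5}$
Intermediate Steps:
$n{\left(a \right)} = 2 a$
$m{\left(U \right)} = - \frac{2 U}{279}$ ($m{\left(U \right)} = \frac{2 U}{-279} = 2 U \left(- \frac{1}{279}\right) = - \frac{2 U}{279}$)
$\frac{1}{m{\left(244 \right)} - 83478} = \frac{1}{\left(- \frac{2}{279}\right) 244 - 83478} = \frac{1}{- \frac{488}{279} - 83478} = \frac{1}{- \frac{23290850}{279}} = - \frac{279}{23290850}$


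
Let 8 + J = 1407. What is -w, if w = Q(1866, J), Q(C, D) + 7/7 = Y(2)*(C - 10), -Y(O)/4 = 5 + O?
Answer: 51969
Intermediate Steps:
J = 1399 (J = -8 + 1407 = 1399)
Y(O) = -20 - 4*O (Y(O) = -4*(5 + O) = -20 - 4*O)
Q(C, D) = 279 - 28*C (Q(C, D) = -1 + (-20 - 4*2)*(C - 10) = -1 + (-20 - 8)*(-10 + C) = -1 - 28*(-10 + C) = -1 + (280 - 28*C) = 279 - 28*C)
w = -51969 (w = 279 - 28*1866 = 279 - 52248 = -51969)
-w = -1*(-51969) = 51969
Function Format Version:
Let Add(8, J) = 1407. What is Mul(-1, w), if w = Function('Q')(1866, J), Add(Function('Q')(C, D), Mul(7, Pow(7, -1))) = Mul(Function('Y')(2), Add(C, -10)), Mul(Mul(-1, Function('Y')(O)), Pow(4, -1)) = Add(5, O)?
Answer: 51969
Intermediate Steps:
J = 1399 (J = Add(-8, 1407) = 1399)
Function('Y')(O) = Add(-20, Mul(-4, O)) (Function('Y')(O) = Mul(-4, Add(5, O)) = Add(-20, Mul(-4, O)))
Function('Q')(C, D) = Add(279, Mul(-28, C)) (Function('Q')(C, D) = Add(-1, Mul(Add(-20, Mul(-4, 2)), Add(C, -10))) = Add(-1, Mul(Add(-20, -8), Add(-10, C))) = Add(-1, Mul(-28, Add(-10, C))) = Add(-1, Add(280, Mul(-28, C))) = Add(279, Mul(-28, C)))
w = -51969 (w = Add(279, Mul(-28, 1866)) = Add(279, -52248) = -51969)
Mul(-1, w) = Mul(-1, -51969) = 51969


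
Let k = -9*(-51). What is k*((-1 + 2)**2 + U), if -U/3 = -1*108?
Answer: 149175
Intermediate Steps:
k = 459
U = 324 (U = -(-3)*108 = -3*(-108) = 324)
k*((-1 + 2)**2 + U) = 459*((-1 + 2)**2 + 324) = 459*(1**2 + 324) = 459*(1 + 324) = 459*325 = 149175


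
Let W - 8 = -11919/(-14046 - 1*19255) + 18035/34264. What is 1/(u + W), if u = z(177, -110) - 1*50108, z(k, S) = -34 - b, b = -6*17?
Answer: -1141025464/57086777038697 ≈ -1.9988e-5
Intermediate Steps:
b = -102
W = 10137179863/1141025464 (W = 8 + (-11919/(-14046 - 1*19255) + 18035/34264) = 8 + (-11919/(-14046 - 19255) + 18035*(1/34264)) = 8 + (-11919/(-33301) + 18035/34264) = 8 + (-11919*(-1/33301) + 18035/34264) = 8 + (11919/33301 + 18035/34264) = 8 + 1008976151/1141025464 = 10137179863/1141025464 ≈ 8.8843)
z(k, S) = 68 (z(k, S) = -34 - 1*(-102) = -34 + 102 = 68)
u = -50040 (u = 68 - 1*50108 = 68 - 50108 = -50040)
1/(u + W) = 1/(-50040 + 10137179863/1141025464) = 1/(-57086777038697/1141025464) = -1141025464/57086777038697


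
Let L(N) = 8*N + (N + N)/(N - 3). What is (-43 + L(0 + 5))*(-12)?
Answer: -24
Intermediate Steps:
L(N) = 8*N + 2*N/(-3 + N) (L(N) = 8*N + (2*N)/(-3 + N) = 8*N + 2*N/(-3 + N))
(-43 + L(0 + 5))*(-12) = (-43 + 2*(0 + 5)*(-11 + 4*(0 + 5))/(-3 + (0 + 5)))*(-12) = (-43 + 2*5*(-11 + 4*5)/(-3 + 5))*(-12) = (-43 + 2*5*(-11 + 20)/2)*(-12) = (-43 + 2*5*(½)*9)*(-12) = (-43 + 45)*(-12) = 2*(-12) = -24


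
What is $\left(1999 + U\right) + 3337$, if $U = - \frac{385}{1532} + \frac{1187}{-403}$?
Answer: $\frac{3292451417}{617396} \approx 5332.8$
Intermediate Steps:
$U = - \frac{1973639}{617396}$ ($U = \left(-385\right) \frac{1}{1532} + 1187 \left(- \frac{1}{403}\right) = - \frac{385}{1532} - \frac{1187}{403} = - \frac{1973639}{617396} \approx -3.1967$)
$\left(1999 + U\right) + 3337 = \left(1999 - \frac{1973639}{617396}\right) + 3337 = \frac{1232200965}{617396} + 3337 = \frac{3292451417}{617396}$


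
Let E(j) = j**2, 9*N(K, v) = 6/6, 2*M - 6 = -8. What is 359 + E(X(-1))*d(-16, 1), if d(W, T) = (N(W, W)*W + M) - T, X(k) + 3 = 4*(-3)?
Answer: -491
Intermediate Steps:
M = -1 (M = 3 + (1/2)*(-8) = 3 - 4 = -1)
N(K, v) = 1/9 (N(K, v) = (6/6)/9 = (6*(1/6))/9 = (1/9)*1 = 1/9)
X(k) = -15 (X(k) = -3 + 4*(-3) = -3 - 12 = -15)
d(W, T) = -1 - T + W/9 (d(W, T) = (W/9 - 1) - T = (-1 + W/9) - T = -1 - T + W/9)
359 + E(X(-1))*d(-16, 1) = 359 + (-15)**2*(-1 - 1*1 + (1/9)*(-16)) = 359 + 225*(-1 - 1 - 16/9) = 359 + 225*(-34/9) = 359 - 850 = -491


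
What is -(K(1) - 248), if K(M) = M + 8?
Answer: 239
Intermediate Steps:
K(M) = 8 + M
-(K(1) - 248) = -((8 + 1) - 248) = -(9 - 248) = -1*(-239) = 239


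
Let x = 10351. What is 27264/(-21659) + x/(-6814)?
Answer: -409969205/147584426 ≈ -2.7779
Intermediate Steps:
27264/(-21659) + x/(-6814) = 27264/(-21659) + 10351/(-6814) = 27264*(-1/21659) + 10351*(-1/6814) = -27264/21659 - 10351/6814 = -409969205/147584426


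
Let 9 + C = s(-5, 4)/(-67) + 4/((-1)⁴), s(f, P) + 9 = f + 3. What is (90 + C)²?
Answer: 32558436/4489 ≈ 7252.9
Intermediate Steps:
s(f, P) = -6 + f (s(f, P) = -9 + (f + 3) = -9 + (3 + f) = -6 + f)
C = -324/67 (C = -9 + ((-6 - 5)/(-67) + 4/((-1)⁴)) = -9 + (-11*(-1/67) + 4/1) = -9 + (11/67 + 4*1) = -9 + (11/67 + 4) = -9 + 279/67 = -324/67 ≈ -4.8358)
(90 + C)² = (90 - 324/67)² = (5706/67)² = 32558436/4489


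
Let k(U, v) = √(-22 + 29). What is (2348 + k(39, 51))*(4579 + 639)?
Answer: 12251864 + 5218*√7 ≈ 1.2266e+7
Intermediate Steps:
k(U, v) = √7
(2348 + k(39, 51))*(4579 + 639) = (2348 + √7)*(4579 + 639) = (2348 + √7)*5218 = 12251864 + 5218*√7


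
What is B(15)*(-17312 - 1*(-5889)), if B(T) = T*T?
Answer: -2570175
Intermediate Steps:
B(T) = T²
B(15)*(-17312 - 1*(-5889)) = 15²*(-17312 - 1*(-5889)) = 225*(-17312 + 5889) = 225*(-11423) = -2570175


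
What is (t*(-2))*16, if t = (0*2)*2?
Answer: 0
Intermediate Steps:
t = 0 (t = 0*2 = 0)
(t*(-2))*16 = (0*(-2))*16 = 0*16 = 0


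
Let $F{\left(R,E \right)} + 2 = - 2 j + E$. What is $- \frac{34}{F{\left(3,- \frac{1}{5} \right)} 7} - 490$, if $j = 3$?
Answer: $- \frac{140460}{287} \approx -489.41$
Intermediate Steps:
$F{\left(R,E \right)} = -8 + E$ ($F{\left(R,E \right)} = -2 + \left(\left(-2\right) 3 + E\right) = -2 + \left(-6 + E\right) = -8 + E$)
$- \frac{34}{F{\left(3,- \frac{1}{5} \right)} 7} - 490 = - \frac{34}{\left(-8 - \frac{1}{5}\right) 7} - 490 = - \frac{34}{\left(- \frac{41}{5}\right) 7} - 490 = - \frac{34}{- \frac{287}{5}} - 490 = \left(-34\right) \left(- \frac{5}{287}\right) - 490 = \frac{170}{287} - 490 = - \frac{140460}{287}$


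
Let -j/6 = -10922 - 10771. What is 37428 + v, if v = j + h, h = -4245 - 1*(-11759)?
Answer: 175100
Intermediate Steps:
j = 130158 (j = -6*(-10922 - 10771) = -6*(-21693) = 130158)
h = 7514 (h = -4245 + 11759 = 7514)
v = 137672 (v = 130158 + 7514 = 137672)
37428 + v = 37428 + 137672 = 175100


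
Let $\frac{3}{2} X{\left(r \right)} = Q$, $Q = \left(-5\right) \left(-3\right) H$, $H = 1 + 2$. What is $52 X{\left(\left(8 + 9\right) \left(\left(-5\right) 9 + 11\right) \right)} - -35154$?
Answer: $36714$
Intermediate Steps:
$H = 3$
$Q = 45$ ($Q = \left(-5\right) \left(-3\right) 3 = 15 \cdot 3 = 45$)
$X{\left(r \right)} = 30$ ($X{\left(r \right)} = \frac{2}{3} \cdot 45 = 30$)
$52 X{\left(\left(8 + 9\right) \left(\left(-5\right) 9 + 11\right) \right)} - -35154 = 52 \cdot 30 - -35154 = 1560 + 35154 = 36714$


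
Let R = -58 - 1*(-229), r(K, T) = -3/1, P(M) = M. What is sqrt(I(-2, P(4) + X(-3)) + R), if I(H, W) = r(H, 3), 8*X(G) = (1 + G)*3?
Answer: 2*sqrt(42) ≈ 12.961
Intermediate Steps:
X(G) = 3/8 + 3*G/8 (X(G) = ((1 + G)*3)/8 = (3 + 3*G)/8 = 3/8 + 3*G/8)
r(K, T) = -3 (r(K, T) = -3*1 = -3)
R = 171 (R = -58 + 229 = 171)
I(H, W) = -3
sqrt(I(-2, P(4) + X(-3)) + R) = sqrt(-3 + 171) = sqrt(168) = 2*sqrt(42)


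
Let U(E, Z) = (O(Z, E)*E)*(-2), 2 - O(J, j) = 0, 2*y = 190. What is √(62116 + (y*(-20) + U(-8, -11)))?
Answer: 2*√15062 ≈ 245.45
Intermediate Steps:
y = 95 (y = (½)*190 = 95)
O(J, j) = 2 (O(J, j) = 2 - 1*0 = 2 + 0 = 2)
U(E, Z) = -4*E (U(E, Z) = (2*E)*(-2) = -4*E)
√(62116 + (y*(-20) + U(-8, -11))) = √(62116 + (95*(-20) - 4*(-8))) = √(62116 + (-1900 + 32)) = √(62116 - 1868) = √60248 = 2*√15062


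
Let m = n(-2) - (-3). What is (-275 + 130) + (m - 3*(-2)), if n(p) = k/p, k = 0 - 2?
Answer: -135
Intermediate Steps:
k = -2
n(p) = -2/p
m = 4 (m = -2/(-2) - (-3) = -2*(-½) - 1*(-3) = 1 + 3 = 4)
(-275 + 130) + (m - 3*(-2)) = (-275 + 130) + (4 - 3*(-2)) = -145 + (4 + 6) = -145 + 10 = -135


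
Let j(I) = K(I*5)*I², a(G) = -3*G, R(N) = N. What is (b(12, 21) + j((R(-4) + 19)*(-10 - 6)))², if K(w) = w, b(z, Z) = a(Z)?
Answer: 4777583109123969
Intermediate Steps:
b(z, Z) = -3*Z
j(I) = 5*I³ (j(I) = (I*5)*I² = (5*I)*I² = 5*I³)
(b(12, 21) + j((R(-4) + 19)*(-10 - 6)))² = (-3*21 + 5*((-4 + 19)*(-10 - 6))³)² = (-63 + 5*(15*(-16))³)² = (-63 + 5*(-240)³)² = (-63 + 5*(-13824000))² = (-63 - 69120000)² = (-69120063)² = 4777583109123969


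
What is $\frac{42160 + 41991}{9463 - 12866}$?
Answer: $- \frac{84151}{3403} \approx -24.728$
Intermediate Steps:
$\frac{42160 + 41991}{9463 - 12866} = \frac{84151}{-3403} = 84151 \left(- \frac{1}{3403}\right) = - \frac{84151}{3403}$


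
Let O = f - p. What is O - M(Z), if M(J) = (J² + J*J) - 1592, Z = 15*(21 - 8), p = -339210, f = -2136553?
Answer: -1871801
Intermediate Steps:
O = -1797343 (O = -2136553 - 1*(-339210) = -2136553 + 339210 = -1797343)
Z = 195 (Z = 15*13 = 195)
M(J) = -1592 + 2*J² (M(J) = (J² + J²) - 1592 = 2*J² - 1592 = -1592 + 2*J²)
O - M(Z) = -1797343 - (-1592 + 2*195²) = -1797343 - (-1592 + 2*38025) = -1797343 - (-1592 + 76050) = -1797343 - 1*74458 = -1797343 - 74458 = -1871801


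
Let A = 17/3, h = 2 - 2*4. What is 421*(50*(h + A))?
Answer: -21050/3 ≈ -7016.7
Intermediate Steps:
h = -6 (h = 2 - 8 = -6)
A = 17/3 (A = 17*(⅓) = 17/3 ≈ 5.6667)
421*(50*(h + A)) = 421*(50*(-6 + 17/3)) = 421*(50*(-⅓)) = 421*(-50/3) = -21050/3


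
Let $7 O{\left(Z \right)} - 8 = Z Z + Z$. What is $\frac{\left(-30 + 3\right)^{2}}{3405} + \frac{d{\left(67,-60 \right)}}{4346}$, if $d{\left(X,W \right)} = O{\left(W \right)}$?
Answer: $\frac{5709763}{17264485} \approx 0.33072$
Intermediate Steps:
$O{\left(Z \right)} = \frac{8}{7} + \frac{Z}{7} + \frac{Z^{2}}{7}$ ($O{\left(Z \right)} = \frac{8}{7} + \frac{Z Z + Z}{7} = \frac{8}{7} + \frac{Z^{2} + Z}{7} = \frac{8}{7} + \frac{Z + Z^{2}}{7} = \frac{8}{7} + \left(\frac{Z}{7} + \frac{Z^{2}}{7}\right) = \frac{8}{7} + \frac{Z}{7} + \frac{Z^{2}}{7}$)
$d{\left(X,W \right)} = \frac{8}{7} + \frac{W}{7} + \frac{W^{2}}{7}$
$\frac{\left(-30 + 3\right)^{2}}{3405} + \frac{d{\left(67,-60 \right)}}{4346} = \frac{\left(-30 + 3\right)^{2}}{3405} + \frac{\frac{8}{7} + \frac{1}{7} \left(-60\right) + \frac{\left(-60\right)^{2}}{7}}{4346} = \left(-27\right)^{2} \cdot \frac{1}{3405} + \left(\frac{8}{7} - \frac{60}{7} + \frac{1}{7} \cdot 3600\right) \frac{1}{4346} = 729 \cdot \frac{1}{3405} + \left(\frac{8}{7} - \frac{60}{7} + \frac{3600}{7}\right) \frac{1}{4346} = \frac{243}{1135} + \frac{3548}{7} \cdot \frac{1}{4346} = \frac{243}{1135} + \frac{1774}{15211} = \frac{5709763}{17264485}$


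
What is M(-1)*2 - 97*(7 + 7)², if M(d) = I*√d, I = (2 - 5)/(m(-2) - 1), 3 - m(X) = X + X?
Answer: -19012 - I ≈ -19012.0 - 1.0*I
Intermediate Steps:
m(X) = 3 - 2*X (m(X) = 3 - (X + X) = 3 - 2*X)
I = -½ (I = (2 - 5)/((3 - 2*(-2)) - 1) = -3/((3 + 4) - 1) = -3/(7 - 1) = -3/6 = -3*⅙ = -½ ≈ -0.50000)
M(d) = -√d/2
M(-1)*2 - 97*(7 + 7)² = -I/2*2 - 97*(7 + 7)² = -I/2*2 - 97*14² = -I - 97*196 = -I - 19012 = -19012 - I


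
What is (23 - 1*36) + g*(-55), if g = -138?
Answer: 7577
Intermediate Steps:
(23 - 1*36) + g*(-55) = (23 - 1*36) - 138*(-55) = (23 - 36) + 7590 = -13 + 7590 = 7577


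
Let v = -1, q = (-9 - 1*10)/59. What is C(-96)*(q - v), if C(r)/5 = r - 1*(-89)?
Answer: -1400/59 ≈ -23.729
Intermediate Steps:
q = -19/59 (q = (-9 - 10)*(1/59) = -19*1/59 = -19/59 ≈ -0.32203)
C(r) = 445 + 5*r (C(r) = 5*(r - 1*(-89)) = 5*(r + 89) = 5*(89 + r) = 445 + 5*r)
C(-96)*(q - v) = (445 + 5*(-96))*(-19/59 - 1*(-1)) = (445 - 480)*(-19/59 + 1) = -35*40/59 = -1400/59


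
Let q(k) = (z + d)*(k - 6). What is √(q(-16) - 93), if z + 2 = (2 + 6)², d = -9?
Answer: I*√1259 ≈ 35.482*I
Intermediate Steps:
z = 62 (z = -2 + (2 + 6)² = -2 + 8² = -2 + 64 = 62)
q(k) = -318 + 53*k (q(k) = (62 - 9)*(k - 6) = 53*(-6 + k) = -318 + 53*k)
√(q(-16) - 93) = √((-318 + 53*(-16)) - 93) = √((-318 - 848) - 93) = √(-1166 - 93) = √(-1259) = I*√1259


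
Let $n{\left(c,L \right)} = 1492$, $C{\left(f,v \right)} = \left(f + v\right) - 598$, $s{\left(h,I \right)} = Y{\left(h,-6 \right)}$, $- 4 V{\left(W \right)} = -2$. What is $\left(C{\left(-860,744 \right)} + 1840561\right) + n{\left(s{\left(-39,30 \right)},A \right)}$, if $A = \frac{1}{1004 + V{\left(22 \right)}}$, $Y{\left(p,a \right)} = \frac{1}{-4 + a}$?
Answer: $1841339$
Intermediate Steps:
$V{\left(W \right)} = \frac{1}{2}$ ($V{\left(W \right)} = \left(- \frac{1}{4}\right) \left(-2\right) = \frac{1}{2}$)
$s{\left(h,I \right)} = - \frac{1}{10}$ ($s{\left(h,I \right)} = \frac{1}{-4 - 6} = \frac{1}{-10} = - \frac{1}{10}$)
$A = \frac{2}{2009}$ ($A = \frac{1}{1004 + \frac{1}{2}} = \frac{1}{\frac{2009}{2}} = \frac{2}{2009} \approx 0.00099552$)
$C{\left(f,v \right)} = -598 + f + v$
$\left(C{\left(-860,744 \right)} + 1840561\right) + n{\left(s{\left(-39,30 \right)},A \right)} = \left(\left(-598 - 860 + 744\right) + 1840561\right) + 1492 = \left(-714 + 1840561\right) + 1492 = 1839847 + 1492 = 1841339$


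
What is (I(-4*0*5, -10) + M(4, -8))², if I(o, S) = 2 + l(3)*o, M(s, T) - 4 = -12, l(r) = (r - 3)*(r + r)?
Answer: 36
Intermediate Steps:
l(r) = 2*r*(-3 + r) (l(r) = (-3 + r)*(2*r) = 2*r*(-3 + r))
M(s, T) = -8 (M(s, T) = 4 - 12 = -8)
I(o, S) = 2 (I(o, S) = 2 + (2*3*(-3 + 3))*o = 2 + (2*3*0)*o = 2 + 0*o = 2 + 0 = 2)
(I(-4*0*5, -10) + M(4, -8))² = (2 - 8)² = (-6)² = 36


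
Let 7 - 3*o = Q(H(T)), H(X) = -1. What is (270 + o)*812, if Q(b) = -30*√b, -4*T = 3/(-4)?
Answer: 663404/3 + 8120*I ≈ 2.2113e+5 + 8120.0*I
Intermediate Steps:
T = 3/16 (T = -3/(4*(-4)) = -3*(-1)/(4*4) = -¼*(-¾) = 3/16 ≈ 0.18750)
o = 7/3 + 10*I (o = 7/3 - (-10)*√(-1) = 7/3 - (-10)*I = 7/3 + 10*I ≈ 2.3333 + 10.0*I)
(270 + o)*812 = (270 + (7/3 + 10*I))*812 = (817/3 + 10*I)*812 = 663404/3 + 8120*I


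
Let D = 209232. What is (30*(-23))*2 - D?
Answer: -210612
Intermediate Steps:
(30*(-23))*2 - D = (30*(-23))*2 - 1*209232 = -690*2 - 209232 = -1380 - 209232 = -210612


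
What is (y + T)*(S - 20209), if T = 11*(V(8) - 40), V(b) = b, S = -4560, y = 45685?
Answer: -1122853077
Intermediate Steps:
T = -352 (T = 11*(8 - 40) = 11*(-32) = -352)
(y + T)*(S - 20209) = (45685 - 352)*(-4560 - 20209) = 45333*(-24769) = -1122853077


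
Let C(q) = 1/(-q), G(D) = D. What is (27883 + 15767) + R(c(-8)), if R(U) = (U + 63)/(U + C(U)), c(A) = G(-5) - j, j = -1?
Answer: 654514/15 ≈ 43634.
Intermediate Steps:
C(q) = -1/q
c(A) = -4 (c(A) = -5 - 1*(-1) = -5 + 1 = -4)
R(U) = (63 + U)/(U - 1/U) (R(U) = (U + 63)/(U - 1/U) = (63 + U)/(U - 1/U))
(27883 + 15767) + R(c(-8)) = (27883 + 15767) - 4*(63 - 4)/(-1 + (-4)**2) = 43650 - 4*59/(-1 + 16) = 43650 - 4*59/15 = 43650 - 4*1/15*59 = 43650 - 236/15 = 654514/15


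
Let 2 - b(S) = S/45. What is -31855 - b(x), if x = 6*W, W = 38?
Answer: -477779/15 ≈ -31852.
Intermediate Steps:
x = 228 (x = 6*38 = 228)
b(S) = 2 - S/45
-31855 - b(x) = -31855 - (2 - 1/45*228) = -31855 - (2 - 76/15) = -31855 - 1*(-46/15) = -31855 + 46/15 = -477779/15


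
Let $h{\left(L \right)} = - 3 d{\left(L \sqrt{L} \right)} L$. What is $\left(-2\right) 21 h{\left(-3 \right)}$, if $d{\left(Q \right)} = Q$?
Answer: $1134 i \sqrt{3} \approx 1964.1 i$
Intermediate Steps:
$h{\left(L \right)} = - 3 L^{\frac{5}{2}}$ ($h{\left(L \right)} = - 3 L \sqrt{L} L = - 3 L^{\frac{3}{2}} L = - 3 L^{\frac{5}{2}}$)
$\left(-2\right) 21 h{\left(-3 \right)} = \left(-2\right) 21 \left(- 3 \left(-3\right)^{\frac{5}{2}}\right) = - 42 \left(- 3 \cdot 9 i \sqrt{3}\right) = - 42 \left(- 27 i \sqrt{3}\right) = 1134 i \sqrt{3}$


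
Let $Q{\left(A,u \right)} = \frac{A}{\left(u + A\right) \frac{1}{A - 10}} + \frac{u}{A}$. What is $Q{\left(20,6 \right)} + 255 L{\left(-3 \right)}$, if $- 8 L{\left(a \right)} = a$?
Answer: $\frac{53881}{520} \approx 103.62$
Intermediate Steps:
$L{\left(a \right)} = - \frac{a}{8}$
$Q{\left(A,u \right)} = \frac{u}{A} + \frac{A \left(-10 + A\right)}{A + u}$ ($Q{\left(A,u \right)} = \frac{A}{\left(A + u\right) \frac{1}{-10 + A}} + \frac{u}{A} = \frac{A}{\frac{1}{-10 + A} \left(A + u\right)} + \frac{u}{A} = A \frac{-10 + A}{A + u} + \frac{u}{A} = \frac{A \left(-10 + A\right)}{A + u} + \frac{u}{A} = \frac{u}{A} + \frac{A \left(-10 + A\right)}{A + u}$)
$Q{\left(20,6 \right)} + 255 L{\left(-3 \right)} = \frac{20^{3} + 6^{2} - 10 \cdot 20^{2} + 20 \cdot 6}{20 \left(20 + 6\right)} + 255 \left(\left(- \frac{1}{8}\right) \left(-3\right)\right) = \frac{8000 + 36 - 4000 + 120}{20 \cdot 26} + 255 \cdot \frac{3}{8} = \frac{1}{20} \cdot \frac{1}{26} \left(8000 + 36 - 4000 + 120\right) + \frac{765}{8} = \frac{1}{20} \cdot \frac{1}{26} \cdot 4156 + \frac{765}{8} = \frac{1039}{130} + \frac{765}{8} = \frac{53881}{520}$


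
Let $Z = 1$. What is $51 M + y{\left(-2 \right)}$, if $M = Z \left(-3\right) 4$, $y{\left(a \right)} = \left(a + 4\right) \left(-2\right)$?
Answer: $-616$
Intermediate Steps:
$y{\left(a \right)} = -8 - 2 a$ ($y{\left(a \right)} = \left(4 + a\right) \left(-2\right) = -8 - 2 a$)
$M = -12$ ($M = 1 \left(-3\right) 4 = \left(-3\right) 4 = -12$)
$51 M + y{\left(-2 \right)} = 51 \left(-12\right) - 4 = -612 + \left(-8 + 4\right) = -612 - 4 = -616$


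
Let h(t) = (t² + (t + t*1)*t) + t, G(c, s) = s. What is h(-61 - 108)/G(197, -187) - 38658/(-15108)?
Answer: -19465401/42806 ≈ -454.74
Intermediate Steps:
h(t) = t + 3*t² (h(t) = (t² + (t + t)*t) + t = (t² + (2*t)*t) + t = (t² + 2*t²) + t = 3*t² + t = t + 3*t²)
h(-61 - 108)/G(197, -187) - 38658/(-15108) = ((-61 - 108)*(1 + 3*(-61 - 108)))/(-187) - 38658/(-15108) = -169*(1 + 3*(-169))*(-1/187) - 38658*(-1/15108) = -169*(1 - 507)*(-1/187) + 6443/2518 = -169*(-506)*(-1/187) + 6443/2518 = 85514*(-1/187) + 6443/2518 = -7774/17 + 6443/2518 = -19465401/42806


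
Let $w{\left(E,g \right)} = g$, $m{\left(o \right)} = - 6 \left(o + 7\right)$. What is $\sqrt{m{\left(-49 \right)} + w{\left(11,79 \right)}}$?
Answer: $\sqrt{331} \approx 18.193$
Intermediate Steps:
$m{\left(o \right)} = -42 - 6 o$ ($m{\left(o \right)} = - 6 \left(7 + o\right) = -42 - 6 o$)
$\sqrt{m{\left(-49 \right)} + w{\left(11,79 \right)}} = \sqrt{\left(-42 - -294\right) + 79} = \sqrt{\left(-42 + 294\right) + 79} = \sqrt{252 + 79} = \sqrt{331}$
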